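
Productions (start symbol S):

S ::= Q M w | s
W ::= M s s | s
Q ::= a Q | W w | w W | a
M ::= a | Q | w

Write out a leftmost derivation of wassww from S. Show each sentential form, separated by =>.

S => QMw   [S ::= Q M w]
QMw => wWMw   [Q ::= w W]
wWMw => wMssMw   [W ::= M s s]
wMssMw => wQssMw   [M ::= Q]
wQssMw => wassMw   [Q ::= a]
wassMw => wassww   [M ::= w]

S=>QMw=>wWMw=>wMssMw=>wQssMw=>wassMw=>wassww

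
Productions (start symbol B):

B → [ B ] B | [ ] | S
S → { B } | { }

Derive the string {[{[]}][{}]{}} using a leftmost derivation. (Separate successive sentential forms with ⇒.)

B ⇒ S ⇒ {B} ⇒ {[B]B} ⇒ {[S]B} ⇒ {[{B}]B} ⇒ {[{[]}]B} ⇒ {[{[]}][B]B} ⇒ {[{[]}][S]B} ⇒ {[{[]}][{}]B} ⇒ {[{[]}][{}]S} ⇒ {[{[]}][{}]{}}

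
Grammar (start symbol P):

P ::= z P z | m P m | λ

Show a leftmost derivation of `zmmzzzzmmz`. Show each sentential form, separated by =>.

P => zPz => zmPmz => zmmPmmz => zmmzPzmmz => zmmzzPzzmmz => zmmzzzzmmz

P => zPz   [P ::= z P z]
zPz => zmPmz   [P ::= m P m]
zmPmz => zmmPmmz   [P ::= m P m]
zmmPmmz => zmmzPzmmz   [P ::= z P z]
zmmzPzmmz => zmmzzPzzmmz   [P ::= z P z]
zmmzzPzzmmz => zmmzzzzmmz   [P ::= λ]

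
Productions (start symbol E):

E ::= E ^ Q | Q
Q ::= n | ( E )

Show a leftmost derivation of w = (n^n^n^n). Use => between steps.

E => Q   [E ::= Q]
Q => (E)   [Q ::= ( E )]
(E) => (E^Q)   [E ::= E ^ Q]
(E^Q) => (E^Q^Q)   [E ::= E ^ Q]
(E^Q^Q) => (E^Q^Q^Q)   [E ::= E ^ Q]
(E^Q^Q^Q) => (Q^Q^Q^Q)   [E ::= Q]
(Q^Q^Q^Q) => (n^Q^Q^Q)   [Q ::= n]
(n^Q^Q^Q) => (n^n^Q^Q)   [Q ::= n]
(n^n^Q^Q) => (n^n^n^Q)   [Q ::= n]
(n^n^n^Q) => (n^n^n^n)   [Q ::= n]

E => Q => (E) => (E^Q) => (E^Q^Q) => (E^Q^Q^Q) => (Q^Q^Q^Q) => (n^Q^Q^Q) => (n^n^Q^Q) => (n^n^n^Q) => (n^n^n^n)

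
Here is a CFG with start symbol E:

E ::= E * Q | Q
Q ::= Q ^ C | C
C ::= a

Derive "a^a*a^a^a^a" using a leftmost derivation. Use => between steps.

E=>E*Q=>Q*Q=>Q^C*Q=>C^C*Q=>a^C*Q=>a^a*Q=>a^a*Q^C=>a^a*Q^C^C=>a^a*Q^C^C^C=>a^a*C^C^C^C=>a^a*a^C^C^C=>a^a*a^a^C^C=>a^a*a^a^a^C=>a^a*a^a^a^a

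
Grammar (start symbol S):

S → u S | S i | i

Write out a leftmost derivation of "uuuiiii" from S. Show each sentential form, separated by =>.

S => uS => uuS => uuSi => uuuSi => uuuSii => uuuSiii => uuuiiii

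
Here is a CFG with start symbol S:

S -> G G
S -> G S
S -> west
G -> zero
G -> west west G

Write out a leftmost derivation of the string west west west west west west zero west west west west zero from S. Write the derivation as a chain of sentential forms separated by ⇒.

S ⇒ G G   [S -> G G]
G G ⇒ west west G G   [G -> west west G]
west west G G ⇒ west west west west G G   [G -> west west G]
west west west west G G ⇒ west west west west west west G G   [G -> west west G]
west west west west west west G G ⇒ west west west west west west zero G   [G -> zero]
west west west west west west zero G ⇒ west west west west west west zero west west G   [G -> west west G]
west west west west west west zero west west G ⇒ west west west west west west zero west west west west G   [G -> west west G]
west west west west west west zero west west west west G ⇒ west west west west west west zero west west west west zero   [G -> zero]

S ⇒ G G ⇒ west west G G ⇒ west west west west G G ⇒ west west west west west west G G ⇒ west west west west west west zero G ⇒ west west west west west west zero west west G ⇒ west west west west west west zero west west west west G ⇒ west west west west west west zero west west west west zero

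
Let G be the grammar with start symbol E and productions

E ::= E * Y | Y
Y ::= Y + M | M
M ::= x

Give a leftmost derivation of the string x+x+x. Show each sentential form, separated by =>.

E => Y   [E ::= Y]
Y => Y+M   [Y ::= Y + M]
Y+M => Y+M+M   [Y ::= Y + M]
Y+M+M => M+M+M   [Y ::= M]
M+M+M => x+M+M   [M ::= x]
x+M+M => x+x+M   [M ::= x]
x+x+M => x+x+x   [M ::= x]

E => Y => Y+M => Y+M+M => M+M+M => x+M+M => x+x+M => x+x+x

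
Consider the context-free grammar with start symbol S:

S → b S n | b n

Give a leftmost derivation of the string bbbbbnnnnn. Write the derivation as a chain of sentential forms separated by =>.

S => bSn => bbSnn => bbbSnnn => bbbbSnnnn => bbbbbnnnnn

S => bSn   [S → b S n]
bSn => bbSnn   [S → b S n]
bbSnn => bbbSnnn   [S → b S n]
bbbSnnn => bbbbSnnnn   [S → b S n]
bbbbSnnnn => bbbbbnnnnn   [S → b n]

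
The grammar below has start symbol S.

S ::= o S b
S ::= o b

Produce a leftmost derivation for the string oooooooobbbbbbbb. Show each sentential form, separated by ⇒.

S ⇒ oSb ⇒ ooSbb ⇒ oooSbbb ⇒ ooooSbbbb ⇒ oooooSbbbbb ⇒ ooooooSbbbbbb ⇒ oooooooSbbbbbbb ⇒ oooooooobbbbbbbb

S ⇒ oSb   [S ::= o S b]
oSb ⇒ ooSbb   [S ::= o S b]
ooSbb ⇒ oooSbbb   [S ::= o S b]
oooSbbb ⇒ ooooSbbbb   [S ::= o S b]
ooooSbbbb ⇒ oooooSbbbbb   [S ::= o S b]
oooooSbbbbb ⇒ ooooooSbbbbbb   [S ::= o S b]
ooooooSbbbbbb ⇒ oooooooSbbbbbbb   [S ::= o S b]
oooooooSbbbbbbb ⇒ oooooooobbbbbbbb   [S ::= o b]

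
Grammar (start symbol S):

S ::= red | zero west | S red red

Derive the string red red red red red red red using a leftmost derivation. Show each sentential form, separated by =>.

S => S red red => S red red red red => S red red red red red red => red red red red red red red

S => S red red   [S ::= S red red]
S red red => S red red red red   [S ::= S red red]
S red red red red => S red red red red red red   [S ::= S red red]
S red red red red red red => red red red red red red red   [S ::= red]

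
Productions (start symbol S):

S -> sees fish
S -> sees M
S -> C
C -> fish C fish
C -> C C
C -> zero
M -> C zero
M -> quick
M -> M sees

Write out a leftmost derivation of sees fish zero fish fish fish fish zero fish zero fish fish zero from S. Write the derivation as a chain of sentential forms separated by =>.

S => sees M => sees C zero => sees C C zero => sees fish C fish C zero => sees fish zero fish C zero => sees fish zero fish fish C fish zero => sees fish zero fish fish fish C fish fish zero => sees fish zero fish fish fish C C fish fish zero => sees fish zero fish fish fish fish C fish C fish fish zero => sees fish zero fish fish fish fish zero fish C fish fish zero => sees fish zero fish fish fish fish zero fish zero fish fish zero

S => sees M   [S -> sees M]
sees M => sees C zero   [M -> C zero]
sees C zero => sees C C zero   [C -> C C]
sees C C zero => sees fish C fish C zero   [C -> fish C fish]
sees fish C fish C zero => sees fish zero fish C zero   [C -> zero]
sees fish zero fish C zero => sees fish zero fish fish C fish zero   [C -> fish C fish]
sees fish zero fish fish C fish zero => sees fish zero fish fish fish C fish fish zero   [C -> fish C fish]
sees fish zero fish fish fish C fish fish zero => sees fish zero fish fish fish C C fish fish zero   [C -> C C]
sees fish zero fish fish fish C C fish fish zero => sees fish zero fish fish fish fish C fish C fish fish zero   [C -> fish C fish]
sees fish zero fish fish fish fish C fish C fish fish zero => sees fish zero fish fish fish fish zero fish C fish fish zero   [C -> zero]
sees fish zero fish fish fish fish zero fish C fish fish zero => sees fish zero fish fish fish fish zero fish zero fish fish zero   [C -> zero]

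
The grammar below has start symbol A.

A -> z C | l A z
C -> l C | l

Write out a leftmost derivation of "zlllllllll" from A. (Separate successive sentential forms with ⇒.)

A ⇒ zC   [A -> z C]
zC ⇒ zlC   [C -> l C]
zlC ⇒ zllC   [C -> l C]
zllC ⇒ zlllC   [C -> l C]
zlllC ⇒ zllllC   [C -> l C]
zllllC ⇒ zlllllC   [C -> l C]
zlllllC ⇒ zllllllC   [C -> l C]
zllllllC ⇒ zlllllllC   [C -> l C]
zlllllllC ⇒ zllllllllC   [C -> l C]
zllllllllC ⇒ zlllllllll   [C -> l]

A⇒zC⇒zlC⇒zllC⇒zlllC⇒zllllC⇒zlllllC⇒zllllllC⇒zlllllllC⇒zllllllllC⇒zlllllllll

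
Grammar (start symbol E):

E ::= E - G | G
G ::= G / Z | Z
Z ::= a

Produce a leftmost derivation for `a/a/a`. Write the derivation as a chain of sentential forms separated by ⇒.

E⇒G⇒G/Z⇒G/Z/Z⇒Z/Z/Z⇒a/Z/Z⇒a/a/Z⇒a/a/a

E ⇒ G   [E ::= G]
G ⇒ G/Z   [G ::= G / Z]
G/Z ⇒ G/Z/Z   [G ::= G / Z]
G/Z/Z ⇒ Z/Z/Z   [G ::= Z]
Z/Z/Z ⇒ a/Z/Z   [Z ::= a]
a/Z/Z ⇒ a/a/Z   [Z ::= a]
a/a/Z ⇒ a/a/a   [Z ::= a]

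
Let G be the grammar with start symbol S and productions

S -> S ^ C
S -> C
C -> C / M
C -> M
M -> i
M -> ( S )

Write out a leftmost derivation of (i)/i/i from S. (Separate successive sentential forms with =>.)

S=>C=>C/M=>C/M/M=>M/M/M=>(S)/M/M=>(C)/M/M=>(M)/M/M=>(i)/M/M=>(i)/i/M=>(i)/i/i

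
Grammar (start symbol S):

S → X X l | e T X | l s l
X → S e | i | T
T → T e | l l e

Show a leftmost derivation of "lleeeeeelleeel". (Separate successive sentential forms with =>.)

S => XXl   [S → X X l]
XXl => TXl   [X → T]
TXl => TeXl   [T → T e]
TeXl => TeeXl   [T → T e]
TeeXl => TeeeXl   [T → T e]
TeeeXl => TeeeeXl   [T → T e]
TeeeeXl => TeeeeeXl   [T → T e]
TeeeeeXl => lleeeeeeXl   [T → l l e]
lleeeeeeXl => lleeeeeeTl   [X → T]
lleeeeeeTl => lleeeeeeTel   [T → T e]
lleeeeeeTel => lleeeeeeTeel   [T → T e]
lleeeeeeTeel => lleeeeeelleeel   [T → l l e]

S=>XXl=>TXl=>TeXl=>TeeXl=>TeeeXl=>TeeeeXl=>TeeeeeXl=>lleeeeeeXl=>lleeeeeeTl=>lleeeeeeTel=>lleeeeeeTeel=>lleeeeeelleeel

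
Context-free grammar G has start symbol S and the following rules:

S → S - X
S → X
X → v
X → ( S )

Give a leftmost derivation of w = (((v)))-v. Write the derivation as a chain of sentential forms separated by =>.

S => S-X   [S → S - X]
S-X => X-X   [S → X]
X-X => (S)-X   [X → ( S )]
(S)-X => (X)-X   [S → X]
(X)-X => ((S))-X   [X → ( S )]
((S))-X => ((X))-X   [S → X]
((X))-X => (((S)))-X   [X → ( S )]
(((S)))-X => (((X)))-X   [S → X]
(((X)))-X => (((v)))-X   [X → v]
(((v)))-X => (((v)))-v   [X → v]

S => S-X => X-X => (S)-X => (X)-X => ((S))-X => ((X))-X => (((S)))-X => (((X)))-X => (((v)))-X => (((v)))-v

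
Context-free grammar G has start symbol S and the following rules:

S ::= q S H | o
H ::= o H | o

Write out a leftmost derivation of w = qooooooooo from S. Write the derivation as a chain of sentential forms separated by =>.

S=>qSH=>qoH=>qooH=>qoooH=>qooooH=>qoooooH=>qooooooH=>qoooooooH=>qooooooooH=>qooooooooo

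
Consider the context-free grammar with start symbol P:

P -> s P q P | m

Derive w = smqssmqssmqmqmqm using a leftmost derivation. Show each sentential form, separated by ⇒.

P ⇒ sPqP ⇒ smqP ⇒ smqsPqP ⇒ smqssPqPqP ⇒ smqssmqPqP ⇒ smqssmqsPqPqP ⇒ smqssmqssPqPqPqP ⇒ smqssmqssmqPqPqP ⇒ smqssmqssmqmqPqP ⇒ smqssmqssmqmqmqP ⇒ smqssmqssmqmqmqm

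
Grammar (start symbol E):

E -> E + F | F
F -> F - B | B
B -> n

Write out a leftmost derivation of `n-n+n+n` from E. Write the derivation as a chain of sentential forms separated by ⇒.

E ⇒ E+F   [E -> E + F]
E+F ⇒ E+F+F   [E -> E + F]
E+F+F ⇒ F+F+F   [E -> F]
F+F+F ⇒ F-B+F+F   [F -> F - B]
F-B+F+F ⇒ B-B+F+F   [F -> B]
B-B+F+F ⇒ n-B+F+F   [B -> n]
n-B+F+F ⇒ n-n+F+F   [B -> n]
n-n+F+F ⇒ n-n+B+F   [F -> B]
n-n+B+F ⇒ n-n+n+F   [B -> n]
n-n+n+F ⇒ n-n+n+B   [F -> B]
n-n+n+B ⇒ n-n+n+n   [B -> n]

E⇒E+F⇒E+F+F⇒F+F+F⇒F-B+F+F⇒B-B+F+F⇒n-B+F+F⇒n-n+F+F⇒n-n+B+F⇒n-n+n+F⇒n-n+n+B⇒n-n+n+n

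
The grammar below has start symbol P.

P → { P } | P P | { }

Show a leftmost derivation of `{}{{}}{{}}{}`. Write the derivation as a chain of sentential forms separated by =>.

P => PP   [P → P P]
PP => {}P   [P → { }]
{}P => {}PP   [P → P P]
{}PP => {}{P}P   [P → { P }]
{}{P}P => {}{{}}P   [P → { }]
{}{{}}P => {}{{}}PP   [P → P P]
{}{{}}PP => {}{{}}{P}P   [P → { P }]
{}{{}}{P}P => {}{{}}{{}}P   [P → { }]
{}{{}}{{}}P => {}{{}}{{}}{}   [P → { }]

P => PP => {}P => {}PP => {}{P}P => {}{{}}P => {}{{}}PP => {}{{}}{P}P => {}{{}}{{}}P => {}{{}}{{}}{}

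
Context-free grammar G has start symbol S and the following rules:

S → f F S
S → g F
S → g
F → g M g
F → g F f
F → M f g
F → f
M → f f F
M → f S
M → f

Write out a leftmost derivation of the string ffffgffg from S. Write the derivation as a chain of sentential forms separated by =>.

S => fFS => ffS => fffFS => ffffS => ffffgF => ffffgMfg => ffffgffg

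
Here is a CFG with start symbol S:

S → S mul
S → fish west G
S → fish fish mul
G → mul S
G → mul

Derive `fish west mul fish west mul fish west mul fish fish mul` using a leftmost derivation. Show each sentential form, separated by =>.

S => fish west G   [S → fish west G]
fish west G => fish west mul S   [G → mul S]
fish west mul S => fish west mul fish west G   [S → fish west G]
fish west mul fish west G => fish west mul fish west mul S   [G → mul S]
fish west mul fish west mul S => fish west mul fish west mul fish west G   [S → fish west G]
fish west mul fish west mul fish west G => fish west mul fish west mul fish west mul S   [G → mul S]
fish west mul fish west mul fish west mul S => fish west mul fish west mul fish west mul fish fish mul   [S → fish fish mul]

S => fish west G => fish west mul S => fish west mul fish west G => fish west mul fish west mul S => fish west mul fish west mul fish west G => fish west mul fish west mul fish west mul S => fish west mul fish west mul fish west mul fish fish mul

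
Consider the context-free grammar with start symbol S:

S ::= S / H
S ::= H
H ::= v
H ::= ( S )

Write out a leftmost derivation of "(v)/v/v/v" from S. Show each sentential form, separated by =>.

S=>S/H=>S/H/H=>S/H/H/H=>H/H/H/H=>(S)/H/H/H=>(H)/H/H/H=>(v)/H/H/H=>(v)/v/H/H=>(v)/v/v/H=>(v)/v/v/v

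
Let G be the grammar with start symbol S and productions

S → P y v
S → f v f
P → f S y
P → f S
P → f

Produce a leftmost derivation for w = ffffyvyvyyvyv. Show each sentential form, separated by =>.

S => Pyv   [S → P y v]
Pyv => fSyv   [P → f S]
fSyv => fPyvyv   [S → P y v]
fPyvyv => ffSyyvyv   [P → f S y]
ffSyyvyv => ffPyvyyvyv   [S → P y v]
ffPyvyyvyv => fffSyvyyvyv   [P → f S]
fffSyvyyvyv => fffPyvyvyyvyv   [S → P y v]
fffPyvyvyyvyv => ffffyvyvyyvyv   [P → f]

S => Pyv => fSyv => fPyvyv => ffSyyvyv => ffPyvyyvyv => fffSyvyyvyv => fffPyvyvyyvyv => ffffyvyvyyvyv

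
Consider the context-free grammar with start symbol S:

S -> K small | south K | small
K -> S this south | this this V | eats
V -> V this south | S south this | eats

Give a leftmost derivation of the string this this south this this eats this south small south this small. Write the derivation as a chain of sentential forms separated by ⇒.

S ⇒ K small   [S -> K small]
K small ⇒ this this V small   [K -> this this V]
this this V small ⇒ this this S south this small   [V -> S south this]
this this S south this small ⇒ this this K small south this small   [S -> K small]
this this K small south this small ⇒ this this S this south small south this small   [K -> S this south]
this this S this south small south this small ⇒ this this south K this south small south this small   [S -> south K]
this this south K this south small south this small ⇒ this this south this this V this south small south this small   [K -> this this V]
this this south this this V this south small south this small ⇒ this this south this this eats this south small south this small   [V -> eats]

S ⇒ K small ⇒ this this V small ⇒ this this S south this small ⇒ this this K small south this small ⇒ this this S this south small south this small ⇒ this this south K this south small south this small ⇒ this this south this this V this south small south this small ⇒ this this south this this eats this south small south this small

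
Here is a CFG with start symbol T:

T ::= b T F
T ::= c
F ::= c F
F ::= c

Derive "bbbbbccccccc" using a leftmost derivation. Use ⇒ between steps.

T ⇒ bTF ⇒ bbTFF ⇒ bbbTFFF ⇒ bbbbTFFFF ⇒ bbbbbTFFFFF ⇒ bbbbbcFFFFF ⇒ bbbbbccFFFF ⇒ bbbbbcccFFF ⇒ bbbbbccccFF ⇒ bbbbbcccccFF ⇒ bbbbbccccccF ⇒ bbbbbccccccc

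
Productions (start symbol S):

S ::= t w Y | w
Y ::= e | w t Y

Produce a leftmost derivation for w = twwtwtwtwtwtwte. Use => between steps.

S => twY   [S ::= t w Y]
twY => twwtY   [Y ::= w t Y]
twwtY => twwtwtY   [Y ::= w t Y]
twwtwtY => twwtwtwtY   [Y ::= w t Y]
twwtwtwtY => twwtwtwtwtY   [Y ::= w t Y]
twwtwtwtwtY => twwtwtwtwtwtY   [Y ::= w t Y]
twwtwtwtwtwtY => twwtwtwtwtwtwtY   [Y ::= w t Y]
twwtwtwtwtwtwtY => twwtwtwtwtwtwte   [Y ::= e]

S => twY => twwtY => twwtwtY => twwtwtwtY => twwtwtwtwtY => twwtwtwtwtwtY => twwtwtwtwtwtwtY => twwtwtwtwtwtwte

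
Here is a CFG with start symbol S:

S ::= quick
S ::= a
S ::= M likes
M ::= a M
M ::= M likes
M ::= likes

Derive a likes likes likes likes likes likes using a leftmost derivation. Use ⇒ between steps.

S ⇒ M likes ⇒ a M likes ⇒ a M likes likes ⇒ a M likes likes likes ⇒ a M likes likes likes likes ⇒ a M likes likes likes likes likes ⇒ a likes likes likes likes likes likes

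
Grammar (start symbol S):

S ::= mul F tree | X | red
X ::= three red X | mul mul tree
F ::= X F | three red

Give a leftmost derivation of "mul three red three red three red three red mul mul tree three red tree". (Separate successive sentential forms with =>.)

S => mul F tree => mul X F tree => mul three red X F tree => mul three red three red X F tree => mul three red three red three red X F tree => mul three red three red three red three red X F tree => mul three red three red three red three red mul mul tree F tree => mul three red three red three red three red mul mul tree three red tree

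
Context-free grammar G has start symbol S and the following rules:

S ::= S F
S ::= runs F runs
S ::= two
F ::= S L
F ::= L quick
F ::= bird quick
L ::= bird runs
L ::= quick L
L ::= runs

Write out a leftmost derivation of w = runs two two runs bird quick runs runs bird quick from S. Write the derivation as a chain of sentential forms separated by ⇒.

S ⇒ S F ⇒ runs F runs F ⇒ runs S L runs F ⇒ runs S F L runs F ⇒ runs S F F L runs F ⇒ runs two F F L runs F ⇒ runs two S L F L runs F ⇒ runs two two L F L runs F ⇒ runs two two runs F L runs F ⇒ runs two two runs bird quick L runs F ⇒ runs two two runs bird quick runs runs F ⇒ runs two two runs bird quick runs runs bird quick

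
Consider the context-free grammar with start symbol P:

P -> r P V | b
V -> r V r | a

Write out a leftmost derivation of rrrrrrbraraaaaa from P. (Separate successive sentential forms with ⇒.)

P⇒rPV⇒rrPVV⇒rrrPVVV⇒rrrrPVVVV⇒rrrrrPVVVVV⇒rrrrrrPVVVVVV⇒rrrrrrbVVVVVV⇒rrrrrrbrVrVVVVV⇒rrrrrrbrarVVVVV⇒rrrrrrbraraVVVV⇒rrrrrrbraraaVVV⇒rrrrrrbraraaaVV⇒rrrrrrbraraaaaV⇒rrrrrrbraraaaaa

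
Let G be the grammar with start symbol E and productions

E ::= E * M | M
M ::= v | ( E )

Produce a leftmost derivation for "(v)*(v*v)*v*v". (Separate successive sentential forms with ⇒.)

E⇒E*M⇒E*M*M⇒E*M*M*M⇒M*M*M*M⇒(E)*M*M*M⇒(M)*M*M*M⇒(v)*M*M*M⇒(v)*(E)*M*M⇒(v)*(E*M)*M*M⇒(v)*(M*M)*M*M⇒(v)*(v*M)*M*M⇒(v)*(v*v)*M*M⇒(v)*(v*v)*v*M⇒(v)*(v*v)*v*v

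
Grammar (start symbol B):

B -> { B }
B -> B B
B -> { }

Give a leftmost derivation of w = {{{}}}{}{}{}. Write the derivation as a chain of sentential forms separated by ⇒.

B ⇒ BB   [B -> B B]
BB ⇒ BBB   [B -> B B]
BBB ⇒ BBBB   [B -> B B]
BBBB ⇒ {B}BBB   [B -> { B }]
{B}BBB ⇒ {{B}}BBB   [B -> { B }]
{{B}}BBB ⇒ {{{}}}BBB   [B -> { }]
{{{}}}BBB ⇒ {{{}}}{}BB   [B -> { }]
{{{}}}{}BB ⇒ {{{}}}{}{}B   [B -> { }]
{{{}}}{}{}B ⇒ {{{}}}{}{}{}   [B -> { }]

B⇒BB⇒BBB⇒BBBB⇒{B}BBB⇒{{B}}BBB⇒{{{}}}BBB⇒{{{}}}{}BB⇒{{{}}}{}{}B⇒{{{}}}{}{}{}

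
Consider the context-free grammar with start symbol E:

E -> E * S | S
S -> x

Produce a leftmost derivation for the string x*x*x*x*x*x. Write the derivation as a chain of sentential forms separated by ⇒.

E ⇒ E*S ⇒ E*S*S ⇒ E*S*S*S ⇒ E*S*S*S*S ⇒ E*S*S*S*S*S ⇒ S*S*S*S*S*S ⇒ x*S*S*S*S*S ⇒ x*x*S*S*S*S ⇒ x*x*x*S*S*S ⇒ x*x*x*x*S*S ⇒ x*x*x*x*x*S ⇒ x*x*x*x*x*x

E ⇒ E*S   [E -> E * S]
E*S ⇒ E*S*S   [E -> E * S]
E*S*S ⇒ E*S*S*S   [E -> E * S]
E*S*S*S ⇒ E*S*S*S*S   [E -> E * S]
E*S*S*S*S ⇒ E*S*S*S*S*S   [E -> E * S]
E*S*S*S*S*S ⇒ S*S*S*S*S*S   [E -> S]
S*S*S*S*S*S ⇒ x*S*S*S*S*S   [S -> x]
x*S*S*S*S*S ⇒ x*x*S*S*S*S   [S -> x]
x*x*S*S*S*S ⇒ x*x*x*S*S*S   [S -> x]
x*x*x*S*S*S ⇒ x*x*x*x*S*S   [S -> x]
x*x*x*x*S*S ⇒ x*x*x*x*x*S   [S -> x]
x*x*x*x*x*S ⇒ x*x*x*x*x*x   [S -> x]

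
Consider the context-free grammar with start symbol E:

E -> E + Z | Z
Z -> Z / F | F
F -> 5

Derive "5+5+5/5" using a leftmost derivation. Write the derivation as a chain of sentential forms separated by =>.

E => E+Z   [E -> E + Z]
E+Z => E+Z+Z   [E -> E + Z]
E+Z+Z => Z+Z+Z   [E -> Z]
Z+Z+Z => F+Z+Z   [Z -> F]
F+Z+Z => 5+Z+Z   [F -> 5]
5+Z+Z => 5+F+Z   [Z -> F]
5+F+Z => 5+5+Z   [F -> 5]
5+5+Z => 5+5+Z/F   [Z -> Z / F]
5+5+Z/F => 5+5+F/F   [Z -> F]
5+5+F/F => 5+5+5/F   [F -> 5]
5+5+5/F => 5+5+5/5   [F -> 5]

E => E+Z => E+Z+Z => Z+Z+Z => F+Z+Z => 5+Z+Z => 5+F+Z => 5+5+Z => 5+5+Z/F => 5+5+F/F => 5+5+5/F => 5+5+5/5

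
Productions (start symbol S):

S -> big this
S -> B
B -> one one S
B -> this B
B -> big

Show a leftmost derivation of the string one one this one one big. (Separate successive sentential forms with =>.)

S => B => one one S => one one B => one one this B => one one this one one S => one one this one one B => one one this one one big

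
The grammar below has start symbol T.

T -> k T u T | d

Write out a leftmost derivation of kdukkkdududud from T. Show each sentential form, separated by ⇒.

T ⇒ kTuT ⇒ kduT ⇒ kdukTuT ⇒ kdukkTuTuT ⇒ kdukkkTuTuTuT ⇒ kdukkkduTuTuT ⇒ kdukkkduduTuT ⇒ kdukkkdududuT ⇒ kdukkkdududud

T ⇒ kTuT   [T -> k T u T]
kTuT ⇒ kduT   [T -> d]
kduT ⇒ kdukTuT   [T -> k T u T]
kdukTuT ⇒ kdukkTuTuT   [T -> k T u T]
kdukkTuTuT ⇒ kdukkkTuTuTuT   [T -> k T u T]
kdukkkTuTuTuT ⇒ kdukkkduTuTuT   [T -> d]
kdukkkduTuTuT ⇒ kdukkkduduTuT   [T -> d]
kdukkkduduTuT ⇒ kdukkkdududuT   [T -> d]
kdukkkdududuT ⇒ kdukkkdududud   [T -> d]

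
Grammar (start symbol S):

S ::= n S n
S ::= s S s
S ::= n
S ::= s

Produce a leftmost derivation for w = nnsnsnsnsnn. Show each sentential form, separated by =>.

S=>nSn=>nnSnn=>nnsSsnn=>nnsnSnsnn=>nnsnsSsnsnn=>nnsnsnsnsnn

S => nSn   [S ::= n S n]
nSn => nnSnn   [S ::= n S n]
nnSnn => nnsSsnn   [S ::= s S s]
nnsSsnn => nnsnSnsnn   [S ::= n S n]
nnsnSnsnn => nnsnsSsnsnn   [S ::= s S s]
nnsnsSsnsnn => nnsnsnsnsnn   [S ::= n]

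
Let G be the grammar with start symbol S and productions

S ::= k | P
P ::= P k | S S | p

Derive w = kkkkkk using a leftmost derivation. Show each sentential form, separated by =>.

S => P   [S ::= P]
P => Pk   [P ::= P k]
Pk => Pkk   [P ::= P k]
Pkk => SSkk   [P ::= S S]
SSkk => PSkk   [S ::= P]
PSkk => SSSkk   [P ::= S S]
SSSkk => kSSkk   [S ::= k]
kSSkk => kPSkk   [S ::= P]
kPSkk => kSSSkk   [P ::= S S]
kSSSkk => kkSSkk   [S ::= k]
kkSSkk => kkkSkk   [S ::= k]
kkkSkk => kkkkkk   [S ::= k]

S=>P=>Pk=>Pkk=>SSkk=>PSkk=>SSSkk=>kSSkk=>kPSkk=>kSSSkk=>kkSSkk=>kkkSkk=>kkkkkk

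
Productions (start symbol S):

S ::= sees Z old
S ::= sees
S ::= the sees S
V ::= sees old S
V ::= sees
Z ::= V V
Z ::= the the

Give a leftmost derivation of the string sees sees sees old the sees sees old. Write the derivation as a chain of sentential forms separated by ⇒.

S ⇒ sees Z old ⇒ sees V V old ⇒ sees sees V old ⇒ sees sees sees old S old ⇒ sees sees sees old the sees S old ⇒ sees sees sees old the sees sees old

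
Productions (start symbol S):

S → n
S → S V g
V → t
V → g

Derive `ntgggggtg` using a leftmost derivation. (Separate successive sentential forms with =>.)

S => SVg   [S → S V g]
SVg => SVgVg   [S → S V g]
SVgVg => SVgVgVg   [S → S V g]
SVgVgVg => SVgVgVgVg   [S → S V g]
SVgVgVgVg => nVgVgVgVg   [S → n]
nVgVgVgVg => ntgVgVgVg   [V → t]
ntgVgVgVg => ntgggVgVg   [V → g]
ntgggVgVg => ntgggggVg   [V → g]
ntgggggVg => ntgggggtg   [V → t]

S=>SVg=>SVgVg=>SVgVgVg=>SVgVgVgVg=>nVgVgVgVg=>ntgVgVgVg=>ntgggVgVg=>ntgggggVg=>ntgggggtg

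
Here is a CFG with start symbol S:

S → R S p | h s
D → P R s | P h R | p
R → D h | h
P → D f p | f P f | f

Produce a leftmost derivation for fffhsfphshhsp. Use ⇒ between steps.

S ⇒ RSp ⇒ DhSp ⇒ PRshSp ⇒ DfpRshSp ⇒ PRsfpRshSp ⇒ fPfRsfpRshSp ⇒ fffRsfpRshSp ⇒ fffhsfpRshSp ⇒ fffhsfphshSp ⇒ fffhsfphshhsp

S ⇒ RSp   [S → R S p]
RSp ⇒ DhSp   [R → D h]
DhSp ⇒ PRshSp   [D → P R s]
PRshSp ⇒ DfpRshSp   [P → D f p]
DfpRshSp ⇒ PRsfpRshSp   [D → P R s]
PRsfpRshSp ⇒ fPfRsfpRshSp   [P → f P f]
fPfRsfpRshSp ⇒ fffRsfpRshSp   [P → f]
fffRsfpRshSp ⇒ fffhsfpRshSp   [R → h]
fffhsfpRshSp ⇒ fffhsfphshSp   [R → h]
fffhsfphshSp ⇒ fffhsfphshhsp   [S → h s]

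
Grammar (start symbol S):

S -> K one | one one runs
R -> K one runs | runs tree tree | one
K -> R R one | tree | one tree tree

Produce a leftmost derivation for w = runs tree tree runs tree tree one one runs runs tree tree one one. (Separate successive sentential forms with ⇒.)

S ⇒ K one ⇒ R R one one ⇒ K one runs R one one ⇒ R R one one runs R one one ⇒ runs tree tree R one one runs R one one ⇒ runs tree tree runs tree tree one one runs R one one ⇒ runs tree tree runs tree tree one one runs runs tree tree one one

S ⇒ K one   [S -> K one]
K one ⇒ R R one one   [K -> R R one]
R R one one ⇒ K one runs R one one   [R -> K one runs]
K one runs R one one ⇒ R R one one runs R one one   [K -> R R one]
R R one one runs R one one ⇒ runs tree tree R one one runs R one one   [R -> runs tree tree]
runs tree tree R one one runs R one one ⇒ runs tree tree runs tree tree one one runs R one one   [R -> runs tree tree]
runs tree tree runs tree tree one one runs R one one ⇒ runs tree tree runs tree tree one one runs runs tree tree one one   [R -> runs tree tree]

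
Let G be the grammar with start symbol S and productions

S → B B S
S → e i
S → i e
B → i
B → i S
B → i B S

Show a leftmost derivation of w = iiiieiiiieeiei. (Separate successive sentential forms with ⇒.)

S ⇒ BBS   [S → B B S]
BBS ⇒ iSBS   [B → i S]
iSBS ⇒ iBBSBS   [S → B B S]
iBBSBS ⇒ iiBSBS   [B → i]
iiBSBS ⇒ iiiSBS   [B → i]
iiiSBS ⇒ iiiieBS   [S → i e]
iiiieBS ⇒ iiiieiBSS   [B → i B S]
iiiieiBSS ⇒ iiiieiiBSSS   [B → i B S]
iiiieiiBSSS ⇒ iiiieiiiSSS   [B → i]
iiiieiiiSSS ⇒ iiiieiiiieSS   [S → i e]
iiiieiiiieSS ⇒ iiiieiiiieeiS   [S → e i]
iiiieiiiieeiS ⇒ iiiieiiiieeiei   [S → e i]

S ⇒ BBS ⇒ iSBS ⇒ iBBSBS ⇒ iiBSBS ⇒ iiiSBS ⇒ iiiieBS ⇒ iiiieiBSS ⇒ iiiieiiBSSS ⇒ iiiieiiiSSS ⇒ iiiieiiiieSS ⇒ iiiieiiiieeiS ⇒ iiiieiiiieeiei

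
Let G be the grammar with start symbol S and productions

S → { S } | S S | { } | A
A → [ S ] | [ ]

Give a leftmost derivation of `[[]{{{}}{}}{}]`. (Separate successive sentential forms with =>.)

S=>A=>[S]=>[SS]=>[SSS]=>[ASS]=>[[]SS]=>[[]{S}S]=>[[]{SS}S]=>[[]{{S}S}S]=>[[]{{{}}S}S]=>[[]{{{}}{}}S]=>[[]{{{}}{}}{}]

S => A   [S → A]
A => [S]   [A → [ S ]]
[S] => [SS]   [S → S S]
[SS] => [SSS]   [S → S S]
[SSS] => [ASS]   [S → A]
[ASS] => [[]SS]   [A → [ ]]
[[]SS] => [[]{S}S]   [S → { S }]
[[]{S}S] => [[]{SS}S]   [S → S S]
[[]{SS}S] => [[]{{S}S}S]   [S → { S }]
[[]{{S}S}S] => [[]{{{}}S}S]   [S → { }]
[[]{{{}}S}S] => [[]{{{}}{}}S]   [S → { }]
[[]{{{}}{}}S] => [[]{{{}}{}}{}]   [S → { }]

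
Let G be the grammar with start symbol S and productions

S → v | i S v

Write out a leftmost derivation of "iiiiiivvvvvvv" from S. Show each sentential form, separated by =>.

S=>iSv=>iiSvv=>iiiSvvv=>iiiiSvvvv=>iiiiiSvvvvv=>iiiiiiSvvvvvv=>iiiiiivvvvvvv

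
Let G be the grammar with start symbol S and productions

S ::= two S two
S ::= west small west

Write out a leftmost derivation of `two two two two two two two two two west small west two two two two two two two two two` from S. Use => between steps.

S => two S two   [S ::= two S two]
two S two => two two S two two   [S ::= two S two]
two two S two two => two two two S two two two   [S ::= two S two]
two two two S two two two => two two two two S two two two two   [S ::= two S two]
two two two two S two two two two => two two two two two S two two two two two   [S ::= two S two]
two two two two two S two two two two two => two two two two two two S two two two two two two   [S ::= two S two]
two two two two two two S two two two two two two => two two two two two two two S two two two two two two two   [S ::= two S two]
two two two two two two two S two two two two two two two => two two two two two two two two S two two two two two two two two   [S ::= two S two]
two two two two two two two two S two two two two two two two two => two two two two two two two two two S two two two two two two two two two   [S ::= two S two]
two two two two two two two two two S two two two two two two two two two => two two two two two two two two two west small west two two two two two two two two two   [S ::= west small west]

S => two S two => two two S two two => two two two S two two two => two two two two S two two two two => two two two two two S two two two two two => two two two two two two S two two two two two two => two two two two two two two S two two two two two two two => two two two two two two two two S two two two two two two two two => two two two two two two two two two S two two two two two two two two two => two two two two two two two two two west small west two two two two two two two two two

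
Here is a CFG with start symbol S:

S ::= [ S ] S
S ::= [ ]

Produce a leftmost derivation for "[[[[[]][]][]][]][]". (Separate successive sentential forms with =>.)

S => [S]S   [S ::= [ S ] S]
[S]S => [[S]S]S   [S ::= [ S ] S]
[[S]S]S => [[[S]S]S]S   [S ::= [ S ] S]
[[[S]S]S]S => [[[[S]S]S]S]S   [S ::= [ S ] S]
[[[[S]S]S]S]S => [[[[[]]S]S]S]S   [S ::= [ ]]
[[[[[]]S]S]S]S => [[[[[]][]]S]S]S   [S ::= [ ]]
[[[[[]][]]S]S]S => [[[[[]][]][]]S]S   [S ::= [ ]]
[[[[[]][]][]]S]S => [[[[[]][]][]][]]S   [S ::= [ ]]
[[[[[]][]][]][]]S => [[[[[]][]][]][]][]   [S ::= [ ]]

S=>[S]S=>[[S]S]S=>[[[S]S]S]S=>[[[[S]S]S]S]S=>[[[[[]]S]S]S]S=>[[[[[]][]]S]S]S=>[[[[[]][]][]]S]S=>[[[[[]][]][]][]]S=>[[[[[]][]][]][]][]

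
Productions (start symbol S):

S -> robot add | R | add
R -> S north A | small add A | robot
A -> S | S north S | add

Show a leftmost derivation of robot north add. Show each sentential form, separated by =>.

S => R => S north A => R north A => robot north A => robot north add

S => R   [S -> R]
R => S north A   [R -> S north A]
S north A => R north A   [S -> R]
R north A => robot north A   [R -> robot]
robot north A => robot north add   [A -> add]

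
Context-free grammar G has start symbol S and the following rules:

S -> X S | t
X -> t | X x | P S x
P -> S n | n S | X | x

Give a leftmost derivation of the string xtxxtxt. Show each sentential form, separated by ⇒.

S⇒XS⇒PSxS⇒XSxS⇒XxSxS⇒PSxxSxS⇒xSxxSxS⇒xtxxSxS⇒xtxxtxS⇒xtxxtxt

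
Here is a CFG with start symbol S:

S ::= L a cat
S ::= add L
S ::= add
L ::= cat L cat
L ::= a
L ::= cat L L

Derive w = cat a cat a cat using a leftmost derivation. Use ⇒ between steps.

S ⇒ L a cat ⇒ cat L cat a cat ⇒ cat a cat a cat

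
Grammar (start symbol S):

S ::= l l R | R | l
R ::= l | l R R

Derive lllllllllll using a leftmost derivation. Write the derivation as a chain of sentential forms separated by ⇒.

S ⇒ llR   [S ::= l l R]
llR ⇒ lllRR   [R ::= l R R]
lllRR ⇒ llllRRR   [R ::= l R R]
llllRRR ⇒ lllllRRRR   [R ::= l R R]
lllllRRRR ⇒ llllllRRRRR   [R ::= l R R]
llllllRRRRR ⇒ lllllllRRRR   [R ::= l]
lllllllRRRR ⇒ llllllllRRR   [R ::= l]
llllllllRRR ⇒ lllllllllRR   [R ::= l]
lllllllllRR ⇒ llllllllllR   [R ::= l]
llllllllllR ⇒ lllllllllll   [R ::= l]

S ⇒ llR ⇒ lllRR ⇒ llllRRR ⇒ lllllRRRR ⇒ llllllRRRRR ⇒ lllllllRRRR ⇒ llllllllRRR ⇒ lllllllllRR ⇒ llllllllllR ⇒ lllllllllll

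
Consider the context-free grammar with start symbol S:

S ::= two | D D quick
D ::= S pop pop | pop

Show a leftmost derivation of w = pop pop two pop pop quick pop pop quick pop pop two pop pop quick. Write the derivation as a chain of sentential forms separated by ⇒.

S ⇒ D D quick ⇒ S pop pop D quick ⇒ D D quick pop pop D quick ⇒ pop D quick pop pop D quick ⇒ pop S pop pop quick pop pop D quick ⇒ pop D D quick pop pop quick pop pop D quick ⇒ pop pop D quick pop pop quick pop pop D quick ⇒ pop pop S pop pop quick pop pop quick pop pop D quick ⇒ pop pop two pop pop quick pop pop quick pop pop D quick ⇒ pop pop two pop pop quick pop pop quick pop pop S pop pop quick ⇒ pop pop two pop pop quick pop pop quick pop pop two pop pop quick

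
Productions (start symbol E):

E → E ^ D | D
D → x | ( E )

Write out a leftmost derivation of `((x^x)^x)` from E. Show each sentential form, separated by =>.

E => D   [E → D]
D => (E)   [D → ( E )]
(E) => (E^D)   [E → E ^ D]
(E^D) => (D^D)   [E → D]
(D^D) => ((E)^D)   [D → ( E )]
((E)^D) => ((E^D)^D)   [E → E ^ D]
((E^D)^D) => ((D^D)^D)   [E → D]
((D^D)^D) => ((x^D)^D)   [D → x]
((x^D)^D) => ((x^x)^D)   [D → x]
((x^x)^D) => ((x^x)^x)   [D → x]

E => D => (E) => (E^D) => (D^D) => ((E)^D) => ((E^D)^D) => ((D^D)^D) => ((x^D)^D) => ((x^x)^D) => ((x^x)^x)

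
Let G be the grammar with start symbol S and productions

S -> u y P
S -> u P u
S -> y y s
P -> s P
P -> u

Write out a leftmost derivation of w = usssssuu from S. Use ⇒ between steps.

S ⇒ uPu   [S -> u P u]
uPu ⇒ usPu   [P -> s P]
usPu ⇒ ussPu   [P -> s P]
ussPu ⇒ usssPu   [P -> s P]
usssPu ⇒ ussssPu   [P -> s P]
ussssPu ⇒ usssssPu   [P -> s P]
usssssPu ⇒ usssssuu   [P -> u]

S ⇒ uPu ⇒ usPu ⇒ ussPu ⇒ usssPu ⇒ ussssPu ⇒ usssssPu ⇒ usssssuu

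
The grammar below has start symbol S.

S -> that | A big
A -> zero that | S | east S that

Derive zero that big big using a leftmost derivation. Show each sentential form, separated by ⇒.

S ⇒ A big ⇒ S big ⇒ A big big ⇒ zero that big big

S ⇒ A big   [S -> A big]
A big ⇒ S big   [A -> S]
S big ⇒ A big big   [S -> A big]
A big big ⇒ zero that big big   [A -> zero that]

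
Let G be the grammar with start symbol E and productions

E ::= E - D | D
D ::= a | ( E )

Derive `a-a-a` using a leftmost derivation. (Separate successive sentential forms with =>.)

E => E-D => E-D-D => D-D-D => a-D-D => a-a-D => a-a-a

E => E-D   [E ::= E - D]
E-D => E-D-D   [E ::= E - D]
E-D-D => D-D-D   [E ::= D]
D-D-D => a-D-D   [D ::= a]
a-D-D => a-a-D   [D ::= a]
a-a-D => a-a-a   [D ::= a]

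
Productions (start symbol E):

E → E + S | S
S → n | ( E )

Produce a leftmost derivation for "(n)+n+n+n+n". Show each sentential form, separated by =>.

E => E+S   [E → E + S]
E+S => E+S+S   [E → E + S]
E+S+S => E+S+S+S   [E → E + S]
E+S+S+S => E+S+S+S+S   [E → E + S]
E+S+S+S+S => S+S+S+S+S   [E → S]
S+S+S+S+S => (E)+S+S+S+S   [S → ( E )]
(E)+S+S+S+S => (S)+S+S+S+S   [E → S]
(S)+S+S+S+S => (n)+S+S+S+S   [S → n]
(n)+S+S+S+S => (n)+n+S+S+S   [S → n]
(n)+n+S+S+S => (n)+n+n+S+S   [S → n]
(n)+n+n+S+S => (n)+n+n+n+S   [S → n]
(n)+n+n+n+S => (n)+n+n+n+n   [S → n]

E => E+S => E+S+S => E+S+S+S => E+S+S+S+S => S+S+S+S+S => (E)+S+S+S+S => (S)+S+S+S+S => (n)+S+S+S+S => (n)+n+S+S+S => (n)+n+n+S+S => (n)+n+n+n+S => (n)+n+n+n+n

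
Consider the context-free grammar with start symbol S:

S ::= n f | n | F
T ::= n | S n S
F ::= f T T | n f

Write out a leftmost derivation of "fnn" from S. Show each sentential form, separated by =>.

S => F   [S ::= F]
F => fTT   [F ::= f T T]
fTT => fnT   [T ::= n]
fnT => fnn   [T ::= n]

S => F => fTT => fnT => fnn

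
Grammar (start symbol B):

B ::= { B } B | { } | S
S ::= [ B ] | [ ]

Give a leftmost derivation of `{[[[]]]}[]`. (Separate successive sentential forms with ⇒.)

B ⇒ {B}B ⇒ {S}B ⇒ {[B]}B ⇒ {[S]}B ⇒ {[[B]]}B ⇒ {[[S]]}B ⇒ {[[[]]]}B ⇒ {[[[]]]}S ⇒ {[[[]]]}[]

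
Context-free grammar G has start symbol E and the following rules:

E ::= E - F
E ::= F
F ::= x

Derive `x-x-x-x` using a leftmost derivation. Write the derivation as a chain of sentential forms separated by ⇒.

E ⇒ E-F   [E ::= E - F]
E-F ⇒ E-F-F   [E ::= E - F]
E-F-F ⇒ E-F-F-F   [E ::= E - F]
E-F-F-F ⇒ F-F-F-F   [E ::= F]
F-F-F-F ⇒ x-F-F-F   [F ::= x]
x-F-F-F ⇒ x-x-F-F   [F ::= x]
x-x-F-F ⇒ x-x-x-F   [F ::= x]
x-x-x-F ⇒ x-x-x-x   [F ::= x]

E⇒E-F⇒E-F-F⇒E-F-F-F⇒F-F-F-F⇒x-F-F-F⇒x-x-F-F⇒x-x-x-F⇒x-x-x-x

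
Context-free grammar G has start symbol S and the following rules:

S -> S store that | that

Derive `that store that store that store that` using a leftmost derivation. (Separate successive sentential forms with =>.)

S => S store that => S store that store that => S store that store that store that => that store that store that store that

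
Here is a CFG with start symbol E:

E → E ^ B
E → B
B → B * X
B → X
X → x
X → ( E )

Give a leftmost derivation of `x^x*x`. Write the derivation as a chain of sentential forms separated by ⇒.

E ⇒ E^B ⇒ B^B ⇒ X^B ⇒ x^B ⇒ x^B*X ⇒ x^X*X ⇒ x^x*X ⇒ x^x*x

E ⇒ E^B   [E → E ^ B]
E^B ⇒ B^B   [E → B]
B^B ⇒ X^B   [B → X]
X^B ⇒ x^B   [X → x]
x^B ⇒ x^B*X   [B → B * X]
x^B*X ⇒ x^X*X   [B → X]
x^X*X ⇒ x^x*X   [X → x]
x^x*X ⇒ x^x*x   [X → x]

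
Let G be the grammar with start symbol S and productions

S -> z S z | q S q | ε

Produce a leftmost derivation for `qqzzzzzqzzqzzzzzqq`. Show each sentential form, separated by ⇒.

S⇒qSq⇒qqSqq⇒qqzSzqq⇒qqzzSzzqq⇒qqzzzSzzzqq⇒qqzzzzSzzzzqq⇒qqzzzzzSzzzzzqq⇒qqzzzzzqSqzzzzzqq⇒qqzzzzzqzSzqzzzzzqq⇒qqzzzzzqzzqzzzzzqq

S ⇒ qSq   [S -> q S q]
qSq ⇒ qqSqq   [S -> q S q]
qqSqq ⇒ qqzSzqq   [S -> z S z]
qqzSzqq ⇒ qqzzSzzqq   [S -> z S z]
qqzzSzzqq ⇒ qqzzzSzzzqq   [S -> z S z]
qqzzzSzzzqq ⇒ qqzzzzSzzzzqq   [S -> z S z]
qqzzzzSzzzzqq ⇒ qqzzzzzSzzzzzqq   [S -> z S z]
qqzzzzzSzzzzzqq ⇒ qqzzzzzqSqzzzzzqq   [S -> q S q]
qqzzzzzqSqzzzzzqq ⇒ qqzzzzzqzSzqzzzzzqq   [S -> z S z]
qqzzzzzqzSzqzzzzzqq ⇒ qqzzzzzqzzqzzzzzqq   [S -> ε]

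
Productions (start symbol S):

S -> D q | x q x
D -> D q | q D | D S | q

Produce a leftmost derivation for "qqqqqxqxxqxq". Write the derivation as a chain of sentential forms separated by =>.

S => Dq => qDq => qDSq => qqDSq => qqDSSq => qqDqSSq => qqDqqSSq => qqqqqSSq => qqqqqxqxSq => qqqqqxqxxqxq

S => Dq   [S -> D q]
Dq => qDq   [D -> q D]
qDq => qDSq   [D -> D S]
qDSq => qqDSq   [D -> q D]
qqDSq => qqDSSq   [D -> D S]
qqDSSq => qqDqSSq   [D -> D q]
qqDqSSq => qqDqqSSq   [D -> D q]
qqDqqSSq => qqqqqSSq   [D -> q]
qqqqqSSq => qqqqqxqxSq   [S -> x q x]
qqqqqxqxSq => qqqqqxqxxqxq   [S -> x q x]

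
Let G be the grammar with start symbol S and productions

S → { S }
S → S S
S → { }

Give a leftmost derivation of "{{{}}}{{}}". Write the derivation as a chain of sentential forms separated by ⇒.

S ⇒ SS ⇒ {S}S ⇒ {{S}}S ⇒ {{{}}}S ⇒ {{{}}}{S} ⇒ {{{}}}{{}}

S ⇒ SS   [S → S S]
SS ⇒ {S}S   [S → { S }]
{S}S ⇒ {{S}}S   [S → { S }]
{{S}}S ⇒ {{{}}}S   [S → { }]
{{{}}}S ⇒ {{{}}}{S}   [S → { S }]
{{{}}}{S} ⇒ {{{}}}{{}}   [S → { }]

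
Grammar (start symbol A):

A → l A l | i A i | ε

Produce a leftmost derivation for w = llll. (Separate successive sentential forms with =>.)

A => lAl   [A → l A l]
lAl => llAll   [A → l A l]
llAll => llll   [A → ε]

A=>lAl=>llAll=>llll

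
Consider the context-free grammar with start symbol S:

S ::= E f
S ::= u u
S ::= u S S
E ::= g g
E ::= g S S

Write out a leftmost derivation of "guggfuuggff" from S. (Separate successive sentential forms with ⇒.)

S ⇒ Ef   [S ::= E f]
Ef ⇒ gSSf   [E ::= g S S]
gSSf ⇒ guSSSf   [S ::= u S S]
guSSSf ⇒ guEfSSf   [S ::= E f]
guEfSSf ⇒ guggfSSf   [E ::= g g]
guggfSSf ⇒ guggfuuSf   [S ::= u u]
guggfuuSf ⇒ guggfuuEff   [S ::= E f]
guggfuuEff ⇒ guggfuuggff   [E ::= g g]

S⇒Ef⇒gSSf⇒guSSSf⇒guEfSSf⇒guggfSSf⇒guggfuuSf⇒guggfuuEff⇒guggfuuggff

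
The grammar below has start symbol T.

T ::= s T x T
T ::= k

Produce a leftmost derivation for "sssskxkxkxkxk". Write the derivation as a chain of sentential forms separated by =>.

T=>sTxT=>ssTxTxT=>sssTxTxTxT=>ssssTxTxTxTxT=>sssskxTxTxTxT=>sssskxkxTxTxT=>sssskxkxkxTxT=>sssskxkxkxkxT=>sssskxkxkxkxk

T => sTxT   [T ::= s T x T]
sTxT => ssTxTxT   [T ::= s T x T]
ssTxTxT => sssTxTxTxT   [T ::= s T x T]
sssTxTxTxT => ssssTxTxTxTxT   [T ::= s T x T]
ssssTxTxTxTxT => sssskxTxTxTxT   [T ::= k]
sssskxTxTxTxT => sssskxkxTxTxT   [T ::= k]
sssskxkxTxTxT => sssskxkxkxTxT   [T ::= k]
sssskxkxkxTxT => sssskxkxkxkxT   [T ::= k]
sssskxkxkxkxT => sssskxkxkxkxk   [T ::= k]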